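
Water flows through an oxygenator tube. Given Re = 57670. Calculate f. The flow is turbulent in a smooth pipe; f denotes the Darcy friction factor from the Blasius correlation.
Formula: f = \frac{0.316}{Re^{0.25}}
f = 0.316/57670^0.25 = 0.02039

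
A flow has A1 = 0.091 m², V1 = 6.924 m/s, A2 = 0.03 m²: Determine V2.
Formula: V_2 = \frac{A_1 V_1}{A_2}
V2 = 0.091·6.924/0.03 = 21 m/s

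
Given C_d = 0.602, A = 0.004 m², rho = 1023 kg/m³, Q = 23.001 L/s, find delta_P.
Formula: Q = C_d A \sqrt{\frac{2 \Delta P}{\rho}}
Substituting knowns: 23.001 = 0.602·0.004·√(2·(delta_P·1000)/1023)·1000
Solving for delta_P: delta_P = ((23.001/1000)/(0.602·0.004))²·1023/2/1000 = 46.67 kPa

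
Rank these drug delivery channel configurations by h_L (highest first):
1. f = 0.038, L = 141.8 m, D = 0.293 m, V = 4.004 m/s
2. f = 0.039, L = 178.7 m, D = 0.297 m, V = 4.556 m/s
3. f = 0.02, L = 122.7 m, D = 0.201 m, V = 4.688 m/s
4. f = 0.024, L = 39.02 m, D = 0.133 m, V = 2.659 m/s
Case 1: h_L = 15.03 m
Case 2: h_L = 24.83 m
Case 3: h_L = 13.68 m
Case 4: h_L = 2.537 m
Ranking (highest first): 2, 1, 3, 4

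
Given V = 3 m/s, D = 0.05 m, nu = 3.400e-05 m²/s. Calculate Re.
Formula: Re = \frac{V D}{\nu}
Re = 3·0.05/3.400e-05 = 4412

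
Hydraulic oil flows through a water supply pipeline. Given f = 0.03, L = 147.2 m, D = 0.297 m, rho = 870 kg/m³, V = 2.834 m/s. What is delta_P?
Formula: \Delta P = f \frac{L}{D} \frac{\rho V^2}{2}
delta_P = 0.03·(147.2/0.297)·0.5·870·2.834²/1000 = 51.95 kPa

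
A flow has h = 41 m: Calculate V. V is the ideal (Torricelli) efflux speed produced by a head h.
Formula: V = \sqrt{2 g h}
V = √(2·9.81·41) = 28.36 m/s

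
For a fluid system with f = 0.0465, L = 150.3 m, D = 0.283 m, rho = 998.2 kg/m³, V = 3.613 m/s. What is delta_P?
Formula: \Delta P = f \frac{L}{D} \frac{\rho V^2}{2}
delta_P = 0.0465·(150.3/0.283)·0.5·998.2·3.613²/1000 = 160.9 kPa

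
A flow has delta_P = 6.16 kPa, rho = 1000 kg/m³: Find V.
Formula: V = \sqrt{\frac{2 \Delta P}{\rho}}
V = √(2·(6.16·1000)/1000) = 3.51 m/s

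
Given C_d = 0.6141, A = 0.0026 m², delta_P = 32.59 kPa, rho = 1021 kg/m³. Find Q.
Formula: Q = C_d A \sqrt{\frac{2 \Delta P}{\rho}}
Q = 0.6141·0.0026·√(2·(32.59·1000)/1021)·1000 = 12.76 L/s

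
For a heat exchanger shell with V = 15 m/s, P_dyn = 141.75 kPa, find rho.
Formula: P_{dyn} = \frac{1}{2} \rho V^2
Substituting knowns: 141.75 = 0.5·rho·15²/1000
Solving for rho: rho = 2·(141.75·1000)/15² = 1260 kg/m³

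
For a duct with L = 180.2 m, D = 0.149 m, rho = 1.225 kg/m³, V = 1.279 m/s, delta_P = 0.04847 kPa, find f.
Formula: \Delta P = f \frac{L}{D} \frac{\rho V^2}{2}
Substituting knowns: 0.04847 = f·(180.2/0.149)·0.5·1.225·1.279²/1000
Solving for f: f = (0.04847·1000)/((180.2/0.149)·0.5·1.225·1.279²) = 0.04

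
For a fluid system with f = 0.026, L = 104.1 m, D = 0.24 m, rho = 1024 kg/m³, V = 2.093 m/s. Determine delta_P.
Formula: \Delta P = f \frac{L}{D} \frac{\rho V^2}{2}
delta_P = 0.026·(104.1/0.24)·0.5·1024·2.093²/1000 = 25.29 kPa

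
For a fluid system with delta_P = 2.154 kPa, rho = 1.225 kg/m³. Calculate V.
Formula: V = \sqrt{\frac{2 \Delta P}{\rho}}
V = √(2·(2.154·1000)/1.225) = 59.3 m/s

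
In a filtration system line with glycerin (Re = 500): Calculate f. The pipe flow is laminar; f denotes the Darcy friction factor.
Formula: f = \frac{64}{Re}
f = 64/500 = 0.128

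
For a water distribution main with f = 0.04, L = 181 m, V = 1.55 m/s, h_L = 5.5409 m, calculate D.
Formula: h_L = f \frac{L}{D} \frac{V^2}{2g}
Substituting knowns: 5.5409 = 0.04·(181/D)·1.55²/(2·9.81)
Solving for D: D = 0.04·181·1.55²/(2·9.81·5.5409) = 0.16 m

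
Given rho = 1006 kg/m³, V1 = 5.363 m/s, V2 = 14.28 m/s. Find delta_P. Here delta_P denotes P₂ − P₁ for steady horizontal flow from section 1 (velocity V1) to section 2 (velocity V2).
Formula: \Delta P = \frac{1}{2} \rho (V_1^2 - V_2^2)
delta_P = 0.5·1006·(5.363² − 14.28²)/1000 = -88.1 kPa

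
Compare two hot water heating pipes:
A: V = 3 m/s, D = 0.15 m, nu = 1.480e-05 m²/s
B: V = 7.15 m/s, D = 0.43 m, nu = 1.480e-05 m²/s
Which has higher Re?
Re(A) = 30405, Re(B) = 207736. Answer: B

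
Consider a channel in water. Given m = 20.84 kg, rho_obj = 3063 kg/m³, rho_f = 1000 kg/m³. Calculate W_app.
Formula: W_{app} = mg\left(1 - \frac{\rho_f}{\rho_{obj}}\right)
W_app = 20.84·9.81·(1 − 1000/3063) = 137.7 N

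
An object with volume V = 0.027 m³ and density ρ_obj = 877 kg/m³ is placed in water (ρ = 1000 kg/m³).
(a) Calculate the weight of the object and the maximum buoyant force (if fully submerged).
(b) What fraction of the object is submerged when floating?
(a) W=rho_obj*g*V=877*9.81*0.027=232.3 N; F_B(max)=rho*g*V=1000*9.81*0.027=264.9 N
(b) Floating fraction=rho_obj/rho=877/1000=0.877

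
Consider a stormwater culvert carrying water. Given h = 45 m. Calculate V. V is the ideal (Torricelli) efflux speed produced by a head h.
Formula: V = \sqrt{2 g h}
V = √(2·9.81·45) = 29.71 m/s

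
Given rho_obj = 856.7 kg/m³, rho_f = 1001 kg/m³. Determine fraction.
Formula: f_{sub} = \frac{\rho_{obj}}{\rho_f}
fraction = 856.7/1001 = 0.8558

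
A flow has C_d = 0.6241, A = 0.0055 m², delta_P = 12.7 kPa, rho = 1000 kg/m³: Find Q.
Formula: Q = C_d A \sqrt{\frac{2 \Delta P}{\rho}}
Q = 0.6241·0.0055·√(2·(12.7·1000)/1000)·1000 = 17.3 L/s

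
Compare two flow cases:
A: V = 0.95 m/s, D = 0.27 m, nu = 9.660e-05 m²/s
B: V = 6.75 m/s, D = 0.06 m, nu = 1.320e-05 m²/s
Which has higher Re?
Re(A) = 2655, Re(B) = 30682. Answer: B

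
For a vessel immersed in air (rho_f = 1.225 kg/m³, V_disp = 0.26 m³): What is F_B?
Formula: F_B = \rho_f g V_{disp}
F_B = 1.225·9.81·0.26 = 3.124 N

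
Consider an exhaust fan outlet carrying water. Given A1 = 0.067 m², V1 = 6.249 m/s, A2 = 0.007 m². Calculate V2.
Formula: V_2 = \frac{A_1 V_1}{A_2}
V2 = 0.067·6.249/0.007 = 59.81 m/s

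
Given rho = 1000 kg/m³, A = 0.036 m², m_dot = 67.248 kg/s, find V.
Formula: \dot{m} = \rho A V
Substituting knowns: 67.248 = 1000·0.036·V
Solving for V: V = 67.248/(1000·0.036) = 1.868 m/s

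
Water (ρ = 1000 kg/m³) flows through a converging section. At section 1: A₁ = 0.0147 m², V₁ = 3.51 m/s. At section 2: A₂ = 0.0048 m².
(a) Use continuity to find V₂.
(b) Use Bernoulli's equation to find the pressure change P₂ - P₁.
(a) Continuity: A₁V₁=A₂V₂ -> V₂=A₁V₁/A₂=0.0147*3.51/0.0048=10.75 m/s
(b) Bernoulli: P₂-P₁=0.5*rho*(V₁^2-V₂^2)/1000=0.5*1000*(3.51^2-10.75^2)/1000=-51.62 kPa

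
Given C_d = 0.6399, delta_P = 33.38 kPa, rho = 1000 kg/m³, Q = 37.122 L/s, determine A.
Formula: Q = C_d A \sqrt{\frac{2 \Delta P}{\rho}}
Substituting knowns: 37.122 = 0.6399·A·√(2·(33.38·1000)/1000)·1000
Solving for A: A = (37.122/1000)/(0.6399·√(2·(33.38·1000)/1000)) = 0.0071 m²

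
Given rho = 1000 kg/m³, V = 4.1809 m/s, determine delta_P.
Formula: V = \sqrt{\frac{2 \Delta P}{\rho}}
Substituting knowns: 4.1809 = √(2·(delta_P·1000)/1000)
Solving for delta_P: delta_P = 4.1809²·1000/2/1000 = 8.74 kPa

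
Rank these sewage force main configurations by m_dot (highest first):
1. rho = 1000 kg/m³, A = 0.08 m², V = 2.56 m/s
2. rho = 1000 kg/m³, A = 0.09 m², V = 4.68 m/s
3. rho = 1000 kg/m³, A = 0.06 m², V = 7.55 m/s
Case 1: m_dot = 204.8 kg/s
Case 2: m_dot = 421.2 kg/s
Case 3: m_dot = 453 kg/s
Ranking (highest first): 3, 2, 1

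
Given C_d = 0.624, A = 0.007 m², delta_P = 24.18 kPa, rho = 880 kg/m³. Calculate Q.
Formula: Q = C_d A \sqrt{\frac{2 \Delta P}{\rho}}
Q = 0.624·0.007·√(2·(24.18·1000)/880)·1000 = 32.38 L/s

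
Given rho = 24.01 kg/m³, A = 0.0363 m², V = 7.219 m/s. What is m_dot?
Formula: \dot{m} = \rho A V
m_dot = 24.01·0.0363·7.219 = 6.292 kg/s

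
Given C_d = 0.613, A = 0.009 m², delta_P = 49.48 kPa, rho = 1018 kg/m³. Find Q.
Formula: Q = C_d A \sqrt{\frac{2 \Delta P}{\rho}}
Q = 0.613·0.009·√(2·(49.48·1000)/1018)·1000 = 54.39 L/s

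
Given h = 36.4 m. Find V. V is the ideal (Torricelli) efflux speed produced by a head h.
Formula: V = \sqrt{2 g h}
V = √(2·9.81·36.4) = 26.72 m/s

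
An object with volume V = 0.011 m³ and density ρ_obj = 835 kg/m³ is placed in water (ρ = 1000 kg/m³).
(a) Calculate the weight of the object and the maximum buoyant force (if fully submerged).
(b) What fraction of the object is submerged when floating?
(a) W=rho_obj*g*V=835*9.81*0.011=90.1 N; F_B(max)=rho*g*V=1000*9.81*0.011=107.9 N
(b) Floating fraction=rho_obj/rho=835/1000=0.835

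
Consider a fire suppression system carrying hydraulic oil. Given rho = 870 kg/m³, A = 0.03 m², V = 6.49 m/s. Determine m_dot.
Formula: \dot{m} = \rho A V
m_dot = 870·0.03·6.49 = 169.4 kg/s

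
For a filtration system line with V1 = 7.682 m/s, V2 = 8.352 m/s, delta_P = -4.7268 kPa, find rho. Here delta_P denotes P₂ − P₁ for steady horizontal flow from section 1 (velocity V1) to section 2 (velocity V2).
Formula: \Delta P = \frac{1}{2} \rho (V_1^2 - V_2^2)
Substituting knowns: -4.7268 = 0.5·rho·(7.682² − 8.352²)/1000
Solving for rho: rho = 2·(-4.7268·1000)/(7.682² − 8.352²) = 880 kg/m³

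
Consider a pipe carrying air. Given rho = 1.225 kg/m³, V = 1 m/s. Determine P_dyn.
Formula: P_{dyn} = \frac{1}{2} \rho V^2
P_dyn = 0.5·1.225·1²/1000 = 0.0006125 kPa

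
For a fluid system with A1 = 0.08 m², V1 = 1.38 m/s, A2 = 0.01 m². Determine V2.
Formula: V_2 = \frac{A_1 V_1}{A_2}
V2 = 0.08·1.38/0.01 = 11.04 m/s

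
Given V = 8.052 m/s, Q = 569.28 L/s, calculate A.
Formula: Q = A V
Substituting knowns: 569.28 = A·8.052·1000
Solving for A: A = (569.28/1000)/8.052 = 0.0707 m²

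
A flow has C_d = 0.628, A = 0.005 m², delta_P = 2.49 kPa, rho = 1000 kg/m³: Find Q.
Formula: Q = C_d A \sqrt{\frac{2 \Delta P}{\rho}}
Q = 0.628·0.005·√(2·(2.49·1000)/1000)·1000 = 7.007 L/s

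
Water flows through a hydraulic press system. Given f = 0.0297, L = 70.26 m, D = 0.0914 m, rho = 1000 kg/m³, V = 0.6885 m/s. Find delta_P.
Formula: \Delta P = f \frac{L}{D} \frac{\rho V^2}{2}
delta_P = 0.0297·(70.26/0.0914)·0.5·1000·0.6885²/1000 = 5.411 kPa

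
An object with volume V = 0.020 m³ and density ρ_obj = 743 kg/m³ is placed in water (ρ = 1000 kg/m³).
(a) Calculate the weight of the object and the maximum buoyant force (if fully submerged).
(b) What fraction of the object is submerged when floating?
(a) W=rho_obj*g*V=743*9.81*0.020=145.8 N; F_B(max)=rho*g*V=1000*9.81*0.020=196.2 N
(b) Floating fraction=rho_obj/rho=743/1000=0.743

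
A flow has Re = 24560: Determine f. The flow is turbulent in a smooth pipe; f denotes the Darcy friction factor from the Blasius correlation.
Formula: f = \frac{0.316}{Re^{0.25}}
f = 0.316/24560^0.25 = 0.02524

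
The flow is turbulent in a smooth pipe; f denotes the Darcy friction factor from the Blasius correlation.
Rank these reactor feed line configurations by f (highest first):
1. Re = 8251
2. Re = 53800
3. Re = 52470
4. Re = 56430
Case 1: f = 0.03316
Case 2: f = 0.02075
Case 3: f = 0.02088
Case 4: f = 0.0205
Ranking (highest first): 1, 3, 2, 4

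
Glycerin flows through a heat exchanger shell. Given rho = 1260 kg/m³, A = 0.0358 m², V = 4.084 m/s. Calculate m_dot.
Formula: \dot{m} = \rho A V
m_dot = 1260·0.0358·4.084 = 184.2 kg/s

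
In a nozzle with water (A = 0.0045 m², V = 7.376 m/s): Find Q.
Formula: Q = A V
Q = 0.0045·7.376·1000 = 33.19 L/s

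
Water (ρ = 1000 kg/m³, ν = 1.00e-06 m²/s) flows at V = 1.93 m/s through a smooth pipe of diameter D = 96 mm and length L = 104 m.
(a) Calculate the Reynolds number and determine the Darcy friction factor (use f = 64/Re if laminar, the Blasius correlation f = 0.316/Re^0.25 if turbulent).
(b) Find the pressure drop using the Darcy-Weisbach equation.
(a) Re = V·D/ν = 1.93·0.096/1.00e-06 = 185280 → turbulent (Re > 4000); f = 0.316/Re^0.25 = 0.316/185280^0.25 = 0.015231 (Blasius is strictly valid for Re ≲ 1e5; used here as the smooth-pipe estimate the problem specifies)
(b) Darcy-Weisbach: ΔP = f·(L/D)·½ρV²/1000 = 0.015231·(104/0.096)·½·1000·1.93²/1000 = 30.73 kPa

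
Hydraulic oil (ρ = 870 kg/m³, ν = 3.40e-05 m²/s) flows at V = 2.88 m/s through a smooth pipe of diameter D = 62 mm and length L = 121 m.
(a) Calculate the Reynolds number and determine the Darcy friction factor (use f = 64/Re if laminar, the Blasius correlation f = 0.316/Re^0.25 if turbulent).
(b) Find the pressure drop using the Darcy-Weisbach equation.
(a) Re = V·D/ν = 2.88·0.062/3.40e-05 = 5251.8 → turbulent (Re > 4000); f = 0.316/Re^0.25 = 0.316/5251.8^0.25 = 0.03712
(b) Darcy-Weisbach: ΔP = f·(L/D)·½ρV²/1000 = 0.03712·(121/0.062)·½·870·2.88²/1000 = 261.4 kPa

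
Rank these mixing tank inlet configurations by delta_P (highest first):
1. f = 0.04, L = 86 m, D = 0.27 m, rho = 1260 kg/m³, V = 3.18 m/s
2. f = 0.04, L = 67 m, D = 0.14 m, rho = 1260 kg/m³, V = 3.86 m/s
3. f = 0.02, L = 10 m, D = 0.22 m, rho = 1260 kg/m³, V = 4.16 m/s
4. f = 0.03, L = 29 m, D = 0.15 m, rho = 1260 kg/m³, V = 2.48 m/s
Case 1: delta_P = 81.17 kPa
Case 2: delta_P = 179.7 kPa
Case 3: delta_P = 9.911 kPa
Case 4: delta_P = 22.47 kPa
Ranking (highest first): 2, 1, 4, 3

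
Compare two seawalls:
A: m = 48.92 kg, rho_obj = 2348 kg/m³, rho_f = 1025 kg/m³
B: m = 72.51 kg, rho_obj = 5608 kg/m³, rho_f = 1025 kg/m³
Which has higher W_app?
W_app(A) = 270.4 N, W_app(B) = 581.3 N. Answer: B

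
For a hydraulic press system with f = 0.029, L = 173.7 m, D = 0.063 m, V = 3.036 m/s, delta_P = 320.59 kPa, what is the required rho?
Formula: \Delta P = f \frac{L}{D} \frac{\rho V^2}{2}
Substituting knowns: 320.59 = 0.029·(173.7/0.063)·0.5·rho·3.036²/1000
Solving for rho: rho = (320.59·1000)/(0.029·(173.7/0.063)·0.5·3.036²) = 870 kg/m³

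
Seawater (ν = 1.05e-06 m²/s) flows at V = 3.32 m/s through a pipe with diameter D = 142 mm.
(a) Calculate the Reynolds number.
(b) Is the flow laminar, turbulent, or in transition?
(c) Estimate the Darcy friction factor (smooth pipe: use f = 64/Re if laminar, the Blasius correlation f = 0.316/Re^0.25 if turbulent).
(a) Re = V·D/ν = 3.32·0.142/1.05e-06 = 448990
(b) Flow regime: turbulent (Re > 4000)
(c) Friction factor: f = 0.316/Re^0.25 = 0.316/448990^0.25 = 0.01221 (Blasius is strictly valid for Re ≲ 1e5; used here as the smooth-pipe estimate the problem specifies)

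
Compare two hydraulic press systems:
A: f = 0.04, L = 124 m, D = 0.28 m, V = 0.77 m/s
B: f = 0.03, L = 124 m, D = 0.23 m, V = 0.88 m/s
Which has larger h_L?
h_L(A) = 0.5353 m, h_L(B) = 0.6384 m. Answer: B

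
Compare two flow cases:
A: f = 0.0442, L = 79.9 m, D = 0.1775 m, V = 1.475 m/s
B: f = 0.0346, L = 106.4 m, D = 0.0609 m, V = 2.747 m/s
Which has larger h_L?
h_L(A) = 2.206 m, h_L(B) = 23.25 m. Answer: B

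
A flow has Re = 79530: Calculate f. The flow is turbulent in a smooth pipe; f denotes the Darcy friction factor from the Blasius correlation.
Formula: f = \frac{0.316}{Re^{0.25}}
f = 0.316/79530^0.25 = 0.01882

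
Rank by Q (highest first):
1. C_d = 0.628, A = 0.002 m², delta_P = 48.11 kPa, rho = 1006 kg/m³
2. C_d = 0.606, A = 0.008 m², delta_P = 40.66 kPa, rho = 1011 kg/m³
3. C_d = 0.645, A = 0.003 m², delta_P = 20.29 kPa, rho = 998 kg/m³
Case 1: Q = 12.28 L/s
Case 2: Q = 43.48 L/s
Case 3: Q = 12.34 L/s
Ranking (highest first): 2, 3, 1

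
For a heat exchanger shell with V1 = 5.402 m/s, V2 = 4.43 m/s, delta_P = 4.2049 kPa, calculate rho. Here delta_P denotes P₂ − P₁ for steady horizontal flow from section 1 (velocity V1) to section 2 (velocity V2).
Formula: \Delta P = \frac{1}{2} \rho (V_1^2 - V_2^2)
Substituting knowns: 4.2049 = 0.5·rho·(5.402² − 4.43²)/1000
Solving for rho: rho = 2·(4.2049·1000)/(5.402² − 4.43²) = 880 kg/m³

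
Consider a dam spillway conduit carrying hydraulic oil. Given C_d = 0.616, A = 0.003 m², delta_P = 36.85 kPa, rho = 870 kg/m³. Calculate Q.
Formula: Q = C_d A \sqrt{\frac{2 \Delta P}{\rho}}
Q = 0.616·0.003·√(2·(36.85·1000)/870)·1000 = 17.01 L/s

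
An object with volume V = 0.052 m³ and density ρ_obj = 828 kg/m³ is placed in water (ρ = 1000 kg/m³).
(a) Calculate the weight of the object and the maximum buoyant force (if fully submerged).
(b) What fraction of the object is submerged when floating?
(a) W=rho_obj*g*V=828*9.81*0.052=422.4 N; F_B(max)=rho*g*V=1000*9.81*0.052=510.1 N
(b) Floating fraction=rho_obj/rho=828/1000=0.828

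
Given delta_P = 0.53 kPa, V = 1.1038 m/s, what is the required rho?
Formula: V = \sqrt{\frac{2 \Delta P}{\rho}}
Substituting knowns: 1.1038 = √(2·(0.53·1000)/rho)
Solving for rho: rho = 2·(0.53·1000)/1.1038² = 870 kg/m³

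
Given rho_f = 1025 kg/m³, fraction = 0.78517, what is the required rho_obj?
Formula: f_{sub} = \frac{\rho_{obj}}{\rho_f}
Substituting knowns: 0.78517 = rho_obj/1025
Solving for rho_obj: rho_obj = 0.78517·1025 = 804.8 kg/m³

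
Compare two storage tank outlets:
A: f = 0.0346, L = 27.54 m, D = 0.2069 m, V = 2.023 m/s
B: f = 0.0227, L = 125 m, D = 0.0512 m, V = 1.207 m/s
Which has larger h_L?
h_L(A) = 0.9607 m, h_L(B) = 4.115 m. Answer: B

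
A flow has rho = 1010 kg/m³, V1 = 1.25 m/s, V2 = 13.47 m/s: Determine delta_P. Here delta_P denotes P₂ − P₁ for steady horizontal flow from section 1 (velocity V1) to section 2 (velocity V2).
Formula: \Delta P = \frac{1}{2} \rho (V_1^2 - V_2^2)
delta_P = 0.5·1010·(1.25² − 13.47²)/1000 = -90.84 kPa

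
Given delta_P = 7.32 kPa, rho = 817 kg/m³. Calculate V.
Formula: V = \sqrt{\frac{2 \Delta P}{\rho}}
V = √(2·(7.32·1000)/817) = 4.233 m/s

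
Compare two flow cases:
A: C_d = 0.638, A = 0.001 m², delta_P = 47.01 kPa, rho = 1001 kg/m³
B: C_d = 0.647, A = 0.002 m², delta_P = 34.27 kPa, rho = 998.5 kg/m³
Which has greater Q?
Q(A) = 6.183 L/s, Q(B) = 10.72 L/s. Answer: B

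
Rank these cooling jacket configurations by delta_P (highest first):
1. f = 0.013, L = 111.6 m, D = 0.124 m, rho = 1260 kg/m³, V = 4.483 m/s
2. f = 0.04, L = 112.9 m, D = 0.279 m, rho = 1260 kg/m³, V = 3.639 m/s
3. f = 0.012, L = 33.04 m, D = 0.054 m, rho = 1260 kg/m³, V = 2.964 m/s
Case 1: delta_P = 148.1 kPa
Case 2: delta_P = 135 kPa
Case 3: delta_P = 40.64 kPa
Ranking (highest first): 1, 2, 3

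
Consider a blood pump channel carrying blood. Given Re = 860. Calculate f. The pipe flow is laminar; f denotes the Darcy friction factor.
Formula: f = \frac{64}{Re}
f = 64/860 = 0.07442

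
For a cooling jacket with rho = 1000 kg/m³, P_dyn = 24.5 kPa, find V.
Formula: P_{dyn} = \frac{1}{2} \rho V^2
Substituting knowns: 24.5 = 0.5·1000·V²/1000
Solving for V: V = √(2·(24.5·1000)/1000) = 7 m/s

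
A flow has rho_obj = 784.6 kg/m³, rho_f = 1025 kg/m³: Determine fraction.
Formula: f_{sub} = \frac{\rho_{obj}}{\rho_f}
fraction = 784.6/1025 = 0.7655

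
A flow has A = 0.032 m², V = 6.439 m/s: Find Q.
Formula: Q = A V
Q = 0.032·6.439·1000 = 206 L/s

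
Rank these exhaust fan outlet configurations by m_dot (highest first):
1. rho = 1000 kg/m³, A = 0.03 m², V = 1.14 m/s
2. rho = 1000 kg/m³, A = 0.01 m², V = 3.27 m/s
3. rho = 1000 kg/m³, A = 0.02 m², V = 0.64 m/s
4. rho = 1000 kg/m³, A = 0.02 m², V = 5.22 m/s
Case 1: m_dot = 34.2 kg/s
Case 2: m_dot = 32.7 kg/s
Case 3: m_dot = 12.8 kg/s
Case 4: m_dot = 104.4 kg/s
Ranking (highest first): 4, 1, 2, 3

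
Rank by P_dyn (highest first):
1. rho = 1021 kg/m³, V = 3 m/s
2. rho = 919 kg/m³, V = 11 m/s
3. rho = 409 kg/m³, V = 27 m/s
Case 1: P_dyn = 4.595 kPa
Case 2: P_dyn = 55.6 kPa
Case 3: P_dyn = 149.1 kPa
Ranking (highest first): 3, 2, 1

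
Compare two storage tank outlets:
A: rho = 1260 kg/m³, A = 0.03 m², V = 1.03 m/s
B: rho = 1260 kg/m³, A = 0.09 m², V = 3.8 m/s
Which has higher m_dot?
m_dot(A) = 38.93 kg/s, m_dot(B) = 430.9 kg/s. Answer: B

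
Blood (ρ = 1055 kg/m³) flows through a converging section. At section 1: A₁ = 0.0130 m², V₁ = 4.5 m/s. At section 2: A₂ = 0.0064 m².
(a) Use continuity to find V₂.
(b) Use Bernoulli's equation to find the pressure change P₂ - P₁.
(a) Continuity: A₁V₁=A₂V₂ -> V₂=A₁V₁/A₂=0.0130*4.5/0.0064=9.14 m/s
(b) Bernoulli: P₂-P₁=0.5*rho*(V₁^2-V₂^2)/1000=0.5*1055*(4.5^2-9.14^2)/1000=-33.39 kPa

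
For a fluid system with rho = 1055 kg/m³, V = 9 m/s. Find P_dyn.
Formula: P_{dyn} = \frac{1}{2} \rho V^2
P_dyn = 0.5·1055·9²/1000 = 42.73 kPa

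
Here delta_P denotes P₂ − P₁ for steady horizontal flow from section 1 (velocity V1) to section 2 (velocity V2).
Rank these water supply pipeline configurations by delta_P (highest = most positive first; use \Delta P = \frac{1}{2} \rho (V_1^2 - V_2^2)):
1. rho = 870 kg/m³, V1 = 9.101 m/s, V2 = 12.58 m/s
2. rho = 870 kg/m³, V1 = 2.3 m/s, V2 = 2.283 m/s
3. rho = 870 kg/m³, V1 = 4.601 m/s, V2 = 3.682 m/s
Case 1: delta_P = -32.81 kPa
Case 2: delta_P = 0.03389 kPa
Case 3: delta_P = 3.311 kPa
Ranking (highest first): 3, 2, 1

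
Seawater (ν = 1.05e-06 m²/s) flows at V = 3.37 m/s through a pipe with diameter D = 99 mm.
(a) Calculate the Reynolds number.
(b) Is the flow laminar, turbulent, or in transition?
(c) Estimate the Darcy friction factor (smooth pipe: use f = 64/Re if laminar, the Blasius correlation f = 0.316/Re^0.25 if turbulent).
(a) Re = V·D/ν = 3.37·0.099/1.05e-06 = 317740
(b) Flow regime: turbulent (Re > 4000)
(c) Friction factor: f = 0.316/Re^0.25 = 0.316/317740^0.25 = 0.01331 (Blasius is strictly valid for Re ≲ 1e5; used here as the smooth-pipe estimate the problem specifies)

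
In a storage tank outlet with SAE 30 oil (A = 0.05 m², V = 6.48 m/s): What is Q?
Formula: Q = A V
Q = 0.05·6.48·1000 = 324 L/s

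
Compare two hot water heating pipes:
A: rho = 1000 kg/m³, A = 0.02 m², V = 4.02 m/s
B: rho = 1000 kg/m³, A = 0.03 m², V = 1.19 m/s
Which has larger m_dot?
m_dot(A) = 80.4 kg/s, m_dot(B) = 35.7 kg/s. Answer: A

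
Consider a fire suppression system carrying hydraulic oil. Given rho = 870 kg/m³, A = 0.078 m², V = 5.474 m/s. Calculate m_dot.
Formula: \dot{m} = \rho A V
m_dot = 870·0.078·5.474 = 371.5 kg/s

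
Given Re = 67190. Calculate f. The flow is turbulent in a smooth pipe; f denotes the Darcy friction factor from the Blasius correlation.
Formula: f = \frac{0.316}{Re^{0.25}}
f = 0.316/67190^0.25 = 0.01963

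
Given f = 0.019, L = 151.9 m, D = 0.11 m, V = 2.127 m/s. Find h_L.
Formula: h_L = f \frac{L}{D} \frac{V^2}{2g}
h_L = 0.019·(151.9/0.11)·2.127²/(2·9.81) = 6.05 m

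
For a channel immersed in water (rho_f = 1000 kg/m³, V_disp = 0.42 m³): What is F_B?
Formula: F_B = \rho_f g V_{disp}
F_B = 1000·9.81·0.42 = 4120 N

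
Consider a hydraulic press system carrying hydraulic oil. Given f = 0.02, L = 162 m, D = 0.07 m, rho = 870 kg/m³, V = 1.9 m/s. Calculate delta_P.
Formula: \Delta P = f \frac{L}{D} \frac{\rho V^2}{2}
delta_P = 0.02·(162/0.07)·0.5·870·1.9²/1000 = 72.68 kPa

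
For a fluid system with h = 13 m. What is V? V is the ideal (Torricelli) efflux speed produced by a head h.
Formula: V = \sqrt{2 g h}
V = √(2·9.81·13) = 15.97 m/s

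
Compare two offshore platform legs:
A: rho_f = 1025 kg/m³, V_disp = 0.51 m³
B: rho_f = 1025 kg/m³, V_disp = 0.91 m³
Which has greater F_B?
F_B(A) = 5128 N, F_B(B) = 9150 N. Answer: B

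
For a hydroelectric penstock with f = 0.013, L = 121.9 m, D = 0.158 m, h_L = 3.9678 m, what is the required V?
Formula: h_L = f \frac{L}{D} \frac{V^2}{2g}
Substituting knowns: 3.9678 = 0.013·(121.9/0.158)·V²/(2·9.81)
Solving for V: V = √(3.9678·2·9.81/(0.013·(121.9/0.158))) = 2.786 m/s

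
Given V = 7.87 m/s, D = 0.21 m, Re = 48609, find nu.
Formula: Re = \frac{V D}{\nu}
Substituting knowns: 48609 = 7.87·0.21/nu
Solving for nu: nu = 7.87·0.21/48609 = 3.400e-05 m²/s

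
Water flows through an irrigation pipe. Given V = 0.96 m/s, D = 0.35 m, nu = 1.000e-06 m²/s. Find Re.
Formula: Re = \frac{V D}{\nu}
Re = 0.96·0.35/1.000e-06 = 336000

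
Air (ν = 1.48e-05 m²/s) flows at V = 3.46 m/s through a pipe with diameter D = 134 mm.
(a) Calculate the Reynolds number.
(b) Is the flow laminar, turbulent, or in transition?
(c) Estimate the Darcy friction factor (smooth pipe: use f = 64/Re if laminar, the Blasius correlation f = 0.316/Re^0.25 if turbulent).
(a) Re = V·D/ν = 3.46·0.134/1.48e-05 = 31327
(b) Flow regime: turbulent (Re > 4000)
(c) Friction factor: f = 0.316/Re^0.25 = 0.316/31327^0.25 = 0.02375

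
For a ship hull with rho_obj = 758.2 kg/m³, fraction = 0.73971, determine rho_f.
Formula: f_{sub} = \frac{\rho_{obj}}{\rho_f}
Substituting knowns: 0.73971 = 758.2/rho_f
Solving for rho_f: rho_f = 758.2/0.73971 = 1025 kg/m³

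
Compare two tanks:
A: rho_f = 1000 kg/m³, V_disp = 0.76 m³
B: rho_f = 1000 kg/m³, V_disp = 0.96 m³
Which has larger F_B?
F_B(A) = 7456 N, F_B(B) = 9418 N. Answer: B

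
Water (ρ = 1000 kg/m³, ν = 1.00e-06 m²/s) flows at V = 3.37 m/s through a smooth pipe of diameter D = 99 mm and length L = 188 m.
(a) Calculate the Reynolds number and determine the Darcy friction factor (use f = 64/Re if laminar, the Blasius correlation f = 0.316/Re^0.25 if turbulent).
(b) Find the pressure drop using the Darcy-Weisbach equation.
(a) Re = V·D/ν = 3.37·0.099/1.00e-06 = 333630 → turbulent (Re > 4000); f = 0.316/Re^0.25 = 0.316/333630^0.25 = 0.013148 (Blasius is strictly valid for Re ≲ 1e5; used here as the smooth-pipe estimate the problem specifies)
(b) Darcy-Weisbach: ΔP = f·(L/D)·½ρV²/1000 = 0.013148·(188/0.099)·½·1000·3.37²/1000 = 141.8 kPa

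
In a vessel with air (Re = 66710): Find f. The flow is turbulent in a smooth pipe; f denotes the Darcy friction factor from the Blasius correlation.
Formula: f = \frac{0.316}{Re^{0.25}}
f = 0.316/66710^0.25 = 0.01966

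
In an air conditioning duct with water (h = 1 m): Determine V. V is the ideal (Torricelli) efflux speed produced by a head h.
Formula: V = \sqrt{2 g h}
V = √(2·9.81·1) = 4.429 m/s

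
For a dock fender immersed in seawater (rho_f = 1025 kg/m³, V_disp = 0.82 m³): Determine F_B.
Formula: F_B = \rho_f g V_{disp}
F_B = 1025·9.81·0.82 = 8245 N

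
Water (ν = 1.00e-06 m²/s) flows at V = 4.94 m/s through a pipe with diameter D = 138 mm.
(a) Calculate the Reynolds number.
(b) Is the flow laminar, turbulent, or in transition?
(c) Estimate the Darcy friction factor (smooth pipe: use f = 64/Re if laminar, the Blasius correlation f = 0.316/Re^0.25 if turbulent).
(a) Re = V·D/ν = 4.94·0.138/1.00e-06 = 681720
(b) Flow regime: turbulent (Re > 4000)
(c) Friction factor: f = 0.316/Re^0.25 = 0.316/681720^0.25 = 0.011 (Blasius is strictly valid for Re ≲ 1e5; used here as the smooth-pipe estimate the problem specifies)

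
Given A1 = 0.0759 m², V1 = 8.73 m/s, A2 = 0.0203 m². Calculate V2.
Formula: V_2 = \frac{A_1 V_1}{A_2}
V2 = 0.0759·8.73/0.0203 = 32.64 m/s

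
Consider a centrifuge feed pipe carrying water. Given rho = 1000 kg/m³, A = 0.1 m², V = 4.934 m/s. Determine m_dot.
Formula: \dot{m} = \rho A V
m_dot = 1000·0.1·4.934 = 493.4 kg/s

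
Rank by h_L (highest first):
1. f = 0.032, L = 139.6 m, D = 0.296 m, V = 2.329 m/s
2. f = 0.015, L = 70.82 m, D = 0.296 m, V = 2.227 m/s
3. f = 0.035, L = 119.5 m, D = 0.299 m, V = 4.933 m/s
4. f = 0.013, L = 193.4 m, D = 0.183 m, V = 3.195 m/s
Case 1: h_L = 4.172 m
Case 2: h_L = 0.9072 m
Case 3: h_L = 17.35 m
Case 4: h_L = 7.148 m
Ranking (highest first): 3, 4, 1, 2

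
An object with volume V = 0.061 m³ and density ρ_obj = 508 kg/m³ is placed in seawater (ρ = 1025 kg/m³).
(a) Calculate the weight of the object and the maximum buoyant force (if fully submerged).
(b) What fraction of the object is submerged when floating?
(a) W=rho_obj*g*V=508*9.81*0.061=304.0 N; F_B(max)=rho*g*V=1025*9.81*0.061=613.4 N
(b) Floating fraction=rho_obj/rho=508/1025=0.496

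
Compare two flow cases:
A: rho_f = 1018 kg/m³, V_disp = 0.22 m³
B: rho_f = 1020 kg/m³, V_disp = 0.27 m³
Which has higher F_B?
F_B(A) = 2197 N, F_B(B) = 2702 N. Answer: B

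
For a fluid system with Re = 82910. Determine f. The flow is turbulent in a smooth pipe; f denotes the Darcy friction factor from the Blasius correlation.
Formula: f = \frac{0.316}{Re^{0.25}}
f = 0.316/82910^0.25 = 0.01862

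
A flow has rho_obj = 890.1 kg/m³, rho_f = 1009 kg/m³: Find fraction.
Formula: f_{sub} = \frac{\rho_{obj}}{\rho_f}
fraction = 890.1/1009 = 0.8822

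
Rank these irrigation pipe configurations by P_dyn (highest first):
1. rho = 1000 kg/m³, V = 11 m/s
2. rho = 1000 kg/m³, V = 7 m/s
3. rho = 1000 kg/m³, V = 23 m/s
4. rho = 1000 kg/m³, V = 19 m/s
Case 1: P_dyn = 60.5 kPa
Case 2: P_dyn = 24.5 kPa
Case 3: P_dyn = 264.5 kPa
Case 4: P_dyn = 180.5 kPa
Ranking (highest first): 3, 4, 1, 2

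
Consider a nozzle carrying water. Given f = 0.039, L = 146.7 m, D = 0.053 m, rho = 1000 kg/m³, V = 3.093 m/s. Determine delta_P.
Formula: \Delta P = f \frac{L}{D} \frac{\rho V^2}{2}
delta_P = 0.039·(146.7/0.053)·0.5·1000·3.093²/1000 = 516.4 kPa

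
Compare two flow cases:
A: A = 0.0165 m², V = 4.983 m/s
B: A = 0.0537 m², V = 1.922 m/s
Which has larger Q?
Q(A) = 82.22 L/s, Q(B) = 103.2 L/s. Answer: B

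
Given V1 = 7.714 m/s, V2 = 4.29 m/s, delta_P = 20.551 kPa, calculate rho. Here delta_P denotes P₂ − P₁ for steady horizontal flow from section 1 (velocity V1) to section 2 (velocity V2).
Formula: \Delta P = \frac{1}{2} \rho (V_1^2 - V_2^2)
Substituting knowns: 20.551 = 0.5·rho·(7.714² − 4.29²)/1000
Solving for rho: rho = 2·(20.551·1000)/(7.714² − 4.29²) = 1000 kg/m³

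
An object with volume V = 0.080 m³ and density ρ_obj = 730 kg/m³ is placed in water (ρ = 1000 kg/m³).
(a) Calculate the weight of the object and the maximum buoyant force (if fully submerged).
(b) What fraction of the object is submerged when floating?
(a) W=rho_obj*g*V=730*9.81*0.080=572.9 N; F_B(max)=rho*g*V=1000*9.81*0.080=784.8 N
(b) Floating fraction=rho_obj/rho=730/1000=0.730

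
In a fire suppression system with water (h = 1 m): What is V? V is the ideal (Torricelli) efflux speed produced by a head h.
Formula: V = \sqrt{2 g h}
V = √(2·9.81·1) = 4.429 m/s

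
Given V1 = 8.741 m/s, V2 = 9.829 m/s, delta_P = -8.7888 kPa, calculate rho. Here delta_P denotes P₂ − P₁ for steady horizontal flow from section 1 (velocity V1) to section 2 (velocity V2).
Formula: \Delta P = \frac{1}{2} \rho (V_1^2 - V_2^2)
Substituting knowns: -8.7888 = 0.5·rho·(8.741² − 9.829²)/1000
Solving for rho: rho = 2·(-8.7888·1000)/(8.741² − 9.829²) = 870 kg/m³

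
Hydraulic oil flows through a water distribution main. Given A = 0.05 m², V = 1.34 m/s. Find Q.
Formula: Q = A V
Q = 0.05·1.34·1000 = 67 L/s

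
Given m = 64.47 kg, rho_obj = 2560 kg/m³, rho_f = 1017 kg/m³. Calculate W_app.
Formula: W_{app} = mg\left(1 - \frac{\rho_f}{\rho_{obj}}\right)
W_app = 64.47·9.81·(1 − 1017/2560) = 381.2 N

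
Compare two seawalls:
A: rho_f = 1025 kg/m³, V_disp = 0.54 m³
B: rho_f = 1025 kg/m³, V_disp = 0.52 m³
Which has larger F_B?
F_B(A) = 5430 N, F_B(B) = 5229 N. Answer: A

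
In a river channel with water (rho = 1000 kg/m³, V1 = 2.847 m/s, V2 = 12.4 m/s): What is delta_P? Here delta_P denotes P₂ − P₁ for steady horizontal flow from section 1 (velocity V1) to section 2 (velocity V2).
Formula: \Delta P = \frac{1}{2} \rho (V_1^2 - V_2^2)
delta_P = 0.5·1000·(2.847² − 12.4²)/1000 = -72.83 kPa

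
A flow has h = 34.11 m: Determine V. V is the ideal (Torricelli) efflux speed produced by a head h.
Formula: V = \sqrt{2 g h}
V = √(2·9.81·34.11) = 25.87 m/s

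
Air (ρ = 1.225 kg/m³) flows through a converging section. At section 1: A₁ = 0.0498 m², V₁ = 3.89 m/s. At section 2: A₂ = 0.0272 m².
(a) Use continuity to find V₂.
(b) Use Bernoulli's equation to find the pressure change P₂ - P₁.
(a) Continuity: A₁V₁=A₂V₂ -> V₂=A₁V₁/A₂=0.0498*3.89/0.0272=7.12 m/s
(b) Bernoulli: P₂-P₁=0.5*rho*(V₁^2-V₂^2)/1000=0.5*1.225*(3.89^2-7.12^2)/1000=-0.02178 kPa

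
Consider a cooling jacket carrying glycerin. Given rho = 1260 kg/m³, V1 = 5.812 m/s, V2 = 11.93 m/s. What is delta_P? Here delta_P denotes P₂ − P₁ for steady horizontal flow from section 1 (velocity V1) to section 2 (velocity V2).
Formula: \Delta P = \frac{1}{2} \rho (V_1^2 - V_2^2)
delta_P = 0.5·1260·(5.812² − 11.93²)/1000 = -68.38 kPa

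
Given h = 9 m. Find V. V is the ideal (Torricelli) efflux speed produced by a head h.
Formula: V = \sqrt{2 g h}
V = √(2·9.81·9) = 13.29 m/s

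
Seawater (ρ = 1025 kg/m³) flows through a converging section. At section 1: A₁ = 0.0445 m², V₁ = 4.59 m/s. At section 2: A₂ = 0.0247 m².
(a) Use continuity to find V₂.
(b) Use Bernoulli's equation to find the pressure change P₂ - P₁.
(a) Continuity: A₁V₁=A₂V₂ -> V₂=A₁V₁/A₂=0.0445*4.59/0.0247=8.27 m/s
(b) Bernoulli: P₂-P₁=0.5*rho*(V₁^2-V₂^2)/1000=0.5*1025*(4.59^2-8.27^2)/1000=-24.25 kPa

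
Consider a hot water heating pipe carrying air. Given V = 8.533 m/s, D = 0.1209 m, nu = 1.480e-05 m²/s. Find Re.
Formula: Re = \frac{V D}{\nu}
Re = 8.533·0.1209/1.480e-05 = 69705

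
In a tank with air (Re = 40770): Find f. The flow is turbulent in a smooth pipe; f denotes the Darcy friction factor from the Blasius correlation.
Formula: f = \frac{0.316}{Re^{0.25}}
f = 0.316/40770^0.25 = 0.02224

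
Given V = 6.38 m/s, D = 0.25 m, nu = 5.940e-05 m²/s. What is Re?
Formula: Re = \frac{V D}{\nu}
Re = 6.38·0.25/5.940e-05 = 26852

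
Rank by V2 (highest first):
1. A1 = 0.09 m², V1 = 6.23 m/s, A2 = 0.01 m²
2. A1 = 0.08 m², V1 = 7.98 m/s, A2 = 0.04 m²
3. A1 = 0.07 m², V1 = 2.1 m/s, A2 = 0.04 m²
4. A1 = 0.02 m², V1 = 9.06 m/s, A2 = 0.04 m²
Case 1: V2 = 56.07 m/s
Case 2: V2 = 15.96 m/s
Case 3: V2 = 3.675 m/s
Case 4: V2 = 4.53 m/s
Ranking (highest first): 1, 2, 4, 3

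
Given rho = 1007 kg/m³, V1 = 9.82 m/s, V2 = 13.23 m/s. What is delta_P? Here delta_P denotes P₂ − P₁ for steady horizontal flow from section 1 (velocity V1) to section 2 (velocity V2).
Formula: \Delta P = \frac{1}{2} \rho (V_1^2 - V_2^2)
delta_P = 0.5·1007·(9.82² − 13.23²)/1000 = -39.58 kPa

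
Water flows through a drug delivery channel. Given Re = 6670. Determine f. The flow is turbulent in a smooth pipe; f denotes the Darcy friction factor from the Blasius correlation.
Formula: f = \frac{0.316}{Re^{0.25}}
f = 0.316/6670^0.25 = 0.03497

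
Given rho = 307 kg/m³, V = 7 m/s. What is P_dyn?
Formula: P_{dyn} = \frac{1}{2} \rho V^2
P_dyn = 0.5·307·7²/1000 = 7.521 kPa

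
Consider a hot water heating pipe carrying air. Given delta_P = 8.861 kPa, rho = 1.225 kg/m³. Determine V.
Formula: V = \sqrt{\frac{2 \Delta P}{\rho}}
V = √(2·(8.861·1000)/1.225) = 120.3 m/s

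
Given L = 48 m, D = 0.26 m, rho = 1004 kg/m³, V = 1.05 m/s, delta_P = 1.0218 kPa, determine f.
Formula: \Delta P = f \frac{L}{D} \frac{\rho V^2}{2}
Substituting knowns: 1.0218 = f·(48/0.26)·0.5·1004·1.05²/1000
Solving for f: f = (1.0218·1000)/((48/0.26)·0.5·1004·1.05²) = 0.01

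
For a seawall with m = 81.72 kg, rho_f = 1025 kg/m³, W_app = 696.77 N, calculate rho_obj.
Formula: W_{app} = mg\left(1 - \frac{\rho_f}{\rho_{obj}}\right)
Substituting knowns: 696.77 = 81.72·9.81·(1 − 1025/rho_obj)
Solving for rho_obj: rho_obj = 1025/(1 − 696.77/(81.72·9.81)) = 7833 kg/m³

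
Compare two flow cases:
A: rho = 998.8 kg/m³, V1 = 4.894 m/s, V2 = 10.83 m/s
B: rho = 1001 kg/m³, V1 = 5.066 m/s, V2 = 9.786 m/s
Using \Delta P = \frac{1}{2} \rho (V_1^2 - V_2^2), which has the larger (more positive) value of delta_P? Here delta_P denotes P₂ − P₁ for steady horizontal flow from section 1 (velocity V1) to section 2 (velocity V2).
delta_P(A) = -46.61 kPa, delta_P(B) = -35.09 kPa. Answer: B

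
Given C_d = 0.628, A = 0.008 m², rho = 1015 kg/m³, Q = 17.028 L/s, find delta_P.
Formula: Q = C_d A \sqrt{\frac{2 \Delta P}{\rho}}
Substituting knowns: 17.028 = 0.628·0.008·√(2·(delta_P·1000)/1015)·1000
Solving for delta_P: delta_P = ((17.028/1000)/(0.628·0.008))²·1015/2/1000 = 5.83 kPa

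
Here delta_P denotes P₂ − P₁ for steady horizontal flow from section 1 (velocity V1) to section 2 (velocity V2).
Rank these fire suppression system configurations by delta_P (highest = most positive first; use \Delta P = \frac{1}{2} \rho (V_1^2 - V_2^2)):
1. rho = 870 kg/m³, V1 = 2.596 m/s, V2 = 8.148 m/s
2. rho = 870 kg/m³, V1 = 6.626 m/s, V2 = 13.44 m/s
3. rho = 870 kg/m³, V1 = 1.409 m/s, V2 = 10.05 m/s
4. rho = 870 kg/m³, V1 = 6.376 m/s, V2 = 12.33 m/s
Case 1: delta_P = -25.95 kPa
Case 2: delta_P = -59.48 kPa
Case 3: delta_P = -43.07 kPa
Case 4: delta_P = -48.45 kPa
Ranking (highest first): 1, 3, 4, 2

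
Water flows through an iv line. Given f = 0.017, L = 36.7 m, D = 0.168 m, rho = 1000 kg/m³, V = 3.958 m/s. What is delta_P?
Formula: \Delta P = f \frac{L}{D} \frac{\rho V^2}{2}
delta_P = 0.017·(36.7/0.168)·0.5·1000·3.958²/1000 = 29.09 kPa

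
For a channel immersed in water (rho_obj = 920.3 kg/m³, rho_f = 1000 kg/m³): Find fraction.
Formula: f_{sub} = \frac{\rho_{obj}}{\rho_f}
fraction = 920.3/1000 = 0.9203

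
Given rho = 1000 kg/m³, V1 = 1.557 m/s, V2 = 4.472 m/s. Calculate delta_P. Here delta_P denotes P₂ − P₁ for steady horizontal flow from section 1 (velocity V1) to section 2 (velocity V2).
Formula: \Delta P = \frac{1}{2} \rho (V_1^2 - V_2^2)
delta_P = 0.5·1000·(1.557² − 4.472²)/1000 = -8.787 kPa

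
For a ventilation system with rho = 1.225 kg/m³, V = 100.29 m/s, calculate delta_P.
Formula: V = \sqrt{\frac{2 \Delta P}{\rho}}
Substituting knowns: 100.29 = √(2·(delta_P·1000)/1.225)
Solving for delta_P: delta_P = 100.29²·1.225/2/1000 = 6.161 kPa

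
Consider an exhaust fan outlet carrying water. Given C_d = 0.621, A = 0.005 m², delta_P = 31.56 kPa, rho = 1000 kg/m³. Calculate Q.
Formula: Q = C_d A \sqrt{\frac{2 \Delta P}{\rho}}
Q = 0.621·0.005·√(2·(31.56·1000)/1000)·1000 = 24.67 L/s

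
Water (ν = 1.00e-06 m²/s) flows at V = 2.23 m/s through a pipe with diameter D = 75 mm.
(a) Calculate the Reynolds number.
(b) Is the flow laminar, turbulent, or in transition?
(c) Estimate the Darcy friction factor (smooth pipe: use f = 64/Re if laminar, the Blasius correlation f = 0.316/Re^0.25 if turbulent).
(a) Re = V·D/ν = 2.23·0.075/1.00e-06 = 167250
(b) Flow regime: turbulent (Re > 4000)
(c) Friction factor: f = 0.316/Re^0.25 = 0.316/167250^0.25 = 0.01563 (Blasius is strictly valid for Re ≲ 1e5; used here as the smooth-pipe estimate the problem specifies)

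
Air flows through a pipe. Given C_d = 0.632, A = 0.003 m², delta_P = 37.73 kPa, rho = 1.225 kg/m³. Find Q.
Formula: Q = C_d A \sqrt{\frac{2 \Delta P}{\rho}}
Q = 0.632·0.003·√(2·(37.73·1000)/1.225)·1000 = 470.6 L/s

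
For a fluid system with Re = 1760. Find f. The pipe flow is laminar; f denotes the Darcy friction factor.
Formula: f = \frac{64}{Re}
f = 64/1760 = 0.03636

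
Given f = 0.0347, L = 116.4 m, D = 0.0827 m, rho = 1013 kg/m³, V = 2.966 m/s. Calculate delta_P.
Formula: \Delta P = f \frac{L}{D} \frac{\rho V^2}{2}
delta_P = 0.0347·(116.4/0.0827)·0.5·1013·2.966²/1000 = 217.6 kPa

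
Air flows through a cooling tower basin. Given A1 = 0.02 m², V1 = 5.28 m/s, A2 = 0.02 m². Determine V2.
Formula: V_2 = \frac{A_1 V_1}{A_2}
V2 = 0.02·5.28/0.02 = 5.28 m/s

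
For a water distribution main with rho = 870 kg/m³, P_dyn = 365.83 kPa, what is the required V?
Formula: P_{dyn} = \frac{1}{2} \rho V^2
Substituting knowns: 365.83 = 0.5·870·V²/1000
Solving for V: V = √(2·(365.83·1000)/870) = 29 m/s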